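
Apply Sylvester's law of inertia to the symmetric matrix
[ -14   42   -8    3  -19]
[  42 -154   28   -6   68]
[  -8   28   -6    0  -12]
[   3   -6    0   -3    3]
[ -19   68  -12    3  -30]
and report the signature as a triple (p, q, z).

Answer: (1, 4, 0)

Derivation:
step 0: pivot -14 → sign −
step 1: pivot -28 → sign −
step 2: pivot -6/7 → sign −
step 3: pivot -3/28 → sign −
step 4: pivot 3 → sign +
signature = (1, 4, 0)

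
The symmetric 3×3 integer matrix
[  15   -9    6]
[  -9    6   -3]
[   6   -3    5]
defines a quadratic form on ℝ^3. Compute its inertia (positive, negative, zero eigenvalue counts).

step 0: pivot 15 → sign +
step 1: pivot 3/5 → sign +
step 2: pivot 2 → sign +
signature = (3, 0, 0)

Answer: (3, 0, 0)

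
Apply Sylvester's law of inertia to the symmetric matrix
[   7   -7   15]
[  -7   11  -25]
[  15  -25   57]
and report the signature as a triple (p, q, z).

step 0: pivot 7 → sign +
step 1: pivot 4 → sign +
step 2: pivot -1/7 → sign −
signature = (2, 1, 0)

Answer: (2, 1, 0)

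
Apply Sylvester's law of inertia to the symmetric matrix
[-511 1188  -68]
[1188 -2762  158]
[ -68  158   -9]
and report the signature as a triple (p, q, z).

step 0: pivot -511 → sign −
step 1: pivot -38/511 → sign −
step 2: pivot 3/19 → sign +
signature = (1, 2, 0)

Answer: (1, 2, 0)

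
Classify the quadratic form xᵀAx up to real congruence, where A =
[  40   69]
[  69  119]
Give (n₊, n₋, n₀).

Answer: (1, 1, 0)

Derivation:
step 0: pivot 40 → sign +
step 1: pivot -1/40 → sign −
signature = (1, 1, 0)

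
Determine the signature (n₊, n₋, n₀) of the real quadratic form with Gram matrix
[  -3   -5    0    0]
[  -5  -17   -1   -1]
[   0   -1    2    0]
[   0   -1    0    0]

Answer: (2, 2, 0)

Derivation:
step 0: pivot -3 → sign −
step 1: pivot -26/3 → sign −
step 2: pivot 55/26 → sign +
step 3: pivot 6/55 → sign +
signature = (2, 2, 0)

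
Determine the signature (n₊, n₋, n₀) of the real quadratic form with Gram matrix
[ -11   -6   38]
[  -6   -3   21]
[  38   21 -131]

Answer: (1, 1, 1)

Derivation:
step 0: pivot -11 → sign −
step 1: pivot 3/11 → sign +
step 2: row/col 2 already zero → sign 0
signature = (1, 1, 1)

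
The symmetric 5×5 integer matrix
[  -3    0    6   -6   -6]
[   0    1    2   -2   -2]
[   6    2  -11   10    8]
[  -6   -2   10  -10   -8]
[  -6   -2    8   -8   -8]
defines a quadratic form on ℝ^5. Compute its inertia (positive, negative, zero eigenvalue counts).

Answer: (1, 3, 1)

Derivation:
step 0: pivot -3 → sign −
step 1: pivot 1 → sign +
step 2: pivot -3 → sign −
step 3: pivot -2/3 → sign −
step 4: row/col 4 already zero → sign 0
signature = (1, 3, 1)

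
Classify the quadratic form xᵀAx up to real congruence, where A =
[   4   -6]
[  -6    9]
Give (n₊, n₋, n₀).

step 0: pivot 4 → sign +
step 1: row/col 1 already zero → sign 0
signature = (1, 0, 1)

Answer: (1, 0, 1)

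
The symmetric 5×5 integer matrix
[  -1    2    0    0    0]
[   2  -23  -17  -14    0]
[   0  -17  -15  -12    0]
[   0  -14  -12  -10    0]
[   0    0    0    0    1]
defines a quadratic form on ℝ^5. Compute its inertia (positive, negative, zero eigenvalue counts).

step 0: pivot -1 → sign −
step 1: pivot -19 → sign −
step 2: pivot 4/19 → sign +
step 3: pivot -1 → sign −
step 4: pivot 1 → sign +
signature = (2, 3, 0)

Answer: (2, 3, 0)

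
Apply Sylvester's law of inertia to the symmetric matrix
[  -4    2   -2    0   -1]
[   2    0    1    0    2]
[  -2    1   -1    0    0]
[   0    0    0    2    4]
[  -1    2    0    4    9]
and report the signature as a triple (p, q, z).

step 0: pivot -4 → sign −
step 1: pivot 1 → sign +
step 2: pivot 2 → sign +
step 3: pivot -1 → sign −
step 4: pivot 1/4 → sign +
signature = (3, 2, 0)

Answer: (3, 2, 0)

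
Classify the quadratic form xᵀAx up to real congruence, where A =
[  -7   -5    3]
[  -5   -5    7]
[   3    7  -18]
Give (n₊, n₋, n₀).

Answer: (0, 3, 0)

Derivation:
step 0: pivot -7 → sign −
step 1: pivot -10/7 → sign −
step 2: pivot -1/5 → sign −
signature = (0, 3, 0)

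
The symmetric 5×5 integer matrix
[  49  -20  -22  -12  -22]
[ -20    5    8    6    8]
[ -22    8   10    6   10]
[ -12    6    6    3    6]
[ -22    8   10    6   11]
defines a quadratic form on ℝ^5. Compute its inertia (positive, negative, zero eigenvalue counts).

Answer: (4, 1, 0)

Derivation:
step 0: pivot 49 → sign +
step 1: pivot -155/49 → sign −
step 2: pivot 66/155 → sign +
step 3: pivot 3/11 → sign +
step 4: pivot 1 → sign +
signature = (4, 1, 0)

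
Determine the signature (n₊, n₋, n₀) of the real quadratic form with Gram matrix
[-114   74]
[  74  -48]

step 0: pivot -114 → sign −
step 1: pivot 2/57 → sign +
signature = (1, 1, 0)

Answer: (1, 1, 0)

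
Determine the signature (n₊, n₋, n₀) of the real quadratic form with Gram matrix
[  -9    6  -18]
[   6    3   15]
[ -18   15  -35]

step 0: pivot -9 → sign −
step 1: pivot 7 → sign +
step 2: pivot -2/7 → sign −
signature = (1, 2, 0)

Answer: (1, 2, 0)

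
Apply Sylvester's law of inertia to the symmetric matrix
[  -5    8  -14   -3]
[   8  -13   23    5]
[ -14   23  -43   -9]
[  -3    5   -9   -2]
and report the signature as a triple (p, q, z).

step 0: pivot -5 → sign −
step 1: pivot -1/5 → sign −
step 2: pivot -2 → sign −
step 3: row/col 3 already zero → sign 0
signature = (0, 3, 1)

Answer: (0, 3, 1)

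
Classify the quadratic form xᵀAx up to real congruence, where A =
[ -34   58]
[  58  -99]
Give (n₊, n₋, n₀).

Answer: (0, 2, 0)

Derivation:
step 0: pivot -34 → sign −
step 1: pivot -1/17 → sign −
signature = (0, 2, 0)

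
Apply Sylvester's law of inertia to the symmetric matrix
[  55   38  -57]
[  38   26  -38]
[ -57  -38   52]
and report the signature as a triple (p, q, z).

Answer: (2, 1, 0)

Derivation:
step 0: pivot 55 → sign +
step 1: pivot -14/55 → sign −
step 2: pivot 3/7 → sign +
signature = (2, 1, 0)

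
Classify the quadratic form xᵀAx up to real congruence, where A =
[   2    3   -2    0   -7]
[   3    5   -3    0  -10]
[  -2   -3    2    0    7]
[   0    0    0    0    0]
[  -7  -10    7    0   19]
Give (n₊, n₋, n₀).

step 0: pivot 2 → sign +
step 1: pivot 1/2 → sign +
step 2: pivot -6 → sign −
step 3: row/col 3 already zero → sign 0
step 4: row/col 4 already zero → sign 0
signature = (2, 1, 2)

Answer: (2, 1, 2)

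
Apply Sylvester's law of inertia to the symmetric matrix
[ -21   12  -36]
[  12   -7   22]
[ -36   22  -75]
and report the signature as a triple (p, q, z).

Answer: (1, 2, 0)

Derivation:
step 0: pivot -21 → sign −
step 1: pivot -1/7 → sign −
step 2: pivot 1 → sign +
signature = (1, 2, 0)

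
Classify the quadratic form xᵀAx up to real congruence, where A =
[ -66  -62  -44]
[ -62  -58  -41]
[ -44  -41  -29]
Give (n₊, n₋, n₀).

step 0: pivot -66 → sign −
step 1: pivot 8/33 → sign +
step 2: pivot -1/8 → sign −
signature = (1, 2, 0)

Answer: (1, 2, 0)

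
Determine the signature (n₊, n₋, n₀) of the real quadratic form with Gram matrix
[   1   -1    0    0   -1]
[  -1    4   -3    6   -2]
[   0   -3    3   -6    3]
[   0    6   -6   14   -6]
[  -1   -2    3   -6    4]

Answer: (3, 0, 2)

Derivation:
step 0: pivot 1 → sign +
step 1: pivot 3 → sign +
step 2: pivot 2 → sign +
step 3: row/col 3 already zero → sign 0
step 4: row/col 4 already zero → sign 0
signature = (3, 0, 2)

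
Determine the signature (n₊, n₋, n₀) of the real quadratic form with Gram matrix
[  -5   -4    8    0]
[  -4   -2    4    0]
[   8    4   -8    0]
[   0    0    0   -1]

step 0: pivot -5 → sign −
step 1: pivot 6/5 → sign +
step 2: pivot -1 → sign −
step 3: row/col 3 already zero → sign 0
signature = (1, 2, 1)

Answer: (1, 2, 1)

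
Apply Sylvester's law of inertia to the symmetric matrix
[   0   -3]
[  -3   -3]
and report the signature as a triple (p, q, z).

step 0: pivot -3 → sign −
step 1: pivot 3 → sign +
signature = (1, 1, 0)

Answer: (1, 1, 0)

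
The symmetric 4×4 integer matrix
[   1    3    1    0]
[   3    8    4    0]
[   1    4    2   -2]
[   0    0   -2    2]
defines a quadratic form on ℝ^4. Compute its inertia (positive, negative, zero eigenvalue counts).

Answer: (2, 1, 1)

Derivation:
step 0: pivot 1 → sign +
step 1: pivot -1 → sign −
step 2: pivot 2 → sign +
step 3: row/col 3 already zero → sign 0
signature = (2, 1, 1)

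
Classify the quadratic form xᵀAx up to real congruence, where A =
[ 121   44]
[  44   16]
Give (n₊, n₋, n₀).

Answer: (1, 0, 1)

Derivation:
step 0: pivot 121 → sign +
step 1: row/col 1 already zero → sign 0
signature = (1, 0, 1)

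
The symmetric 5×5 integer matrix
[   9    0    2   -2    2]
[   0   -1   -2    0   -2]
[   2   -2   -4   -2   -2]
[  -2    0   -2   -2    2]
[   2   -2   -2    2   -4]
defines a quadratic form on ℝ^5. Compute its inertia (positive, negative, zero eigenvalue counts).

step 0: pivot 9 → sign +
step 1: pivot -1 → sign −
step 2: pivot -4/9 → sign −
step 3: pivot 3 → sign +
step 4: pivot 2 → sign +
signature = (3, 2, 0)

Answer: (3, 2, 0)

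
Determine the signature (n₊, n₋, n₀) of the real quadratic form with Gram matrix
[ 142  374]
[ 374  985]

Answer: (1, 1, 0)

Derivation:
step 0: pivot 142 → sign +
step 1: pivot -3/71 → sign −
signature = (1, 1, 0)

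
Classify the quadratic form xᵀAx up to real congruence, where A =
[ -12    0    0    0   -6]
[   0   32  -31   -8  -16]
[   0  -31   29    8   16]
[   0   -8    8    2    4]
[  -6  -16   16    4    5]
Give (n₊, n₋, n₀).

Answer: (2, 2, 1)

Derivation:
step 0: pivot -12 → sign −
step 1: pivot 32 → sign +
step 2: pivot -33/32 → sign −
step 3: pivot 2/33 → sign +
step 4: row/col 4 already zero → sign 0
signature = (2, 2, 1)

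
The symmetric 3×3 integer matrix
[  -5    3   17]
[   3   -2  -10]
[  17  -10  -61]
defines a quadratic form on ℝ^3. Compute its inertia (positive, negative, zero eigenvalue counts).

Answer: (0, 3, 0)

Derivation:
step 0: pivot -5 → sign −
step 1: pivot -1/5 → sign −
step 2: pivot -3 → sign −
signature = (0, 3, 0)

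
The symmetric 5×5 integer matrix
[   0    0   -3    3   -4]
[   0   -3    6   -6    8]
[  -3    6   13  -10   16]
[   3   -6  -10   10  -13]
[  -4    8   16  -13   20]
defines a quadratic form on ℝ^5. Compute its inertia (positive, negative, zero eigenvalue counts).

step 0: pivot -3 → sign −
step 1: pivot 25 → sign +
step 2: pivot -9/25 → sign −
step 3: pivot 3 → sign +
step 4: pivot 1/9 → sign +
signature = (3, 2, 0)

Answer: (3, 2, 0)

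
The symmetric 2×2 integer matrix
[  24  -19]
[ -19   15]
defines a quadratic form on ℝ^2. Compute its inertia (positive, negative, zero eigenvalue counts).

step 0: pivot 24 → sign +
step 1: pivot -1/24 → sign −
signature = (1, 1, 0)

Answer: (1, 1, 0)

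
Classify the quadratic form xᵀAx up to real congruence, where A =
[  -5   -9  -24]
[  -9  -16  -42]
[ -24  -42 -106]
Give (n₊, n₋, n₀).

Answer: (2, 1, 0)

Derivation:
step 0: pivot -5 → sign −
step 1: pivot 1/5 → sign +
step 2: pivot 2 → sign +
signature = (2, 1, 0)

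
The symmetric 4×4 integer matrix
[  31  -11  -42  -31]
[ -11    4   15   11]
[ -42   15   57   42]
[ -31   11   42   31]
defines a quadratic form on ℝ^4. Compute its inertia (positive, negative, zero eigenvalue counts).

step 0: pivot 31 → sign +
step 1: pivot 3/31 → sign +
step 2: row/col 2 already zero → sign 0
step 3: row/col 3 already zero → sign 0
signature = (2, 0, 2)

Answer: (2, 0, 2)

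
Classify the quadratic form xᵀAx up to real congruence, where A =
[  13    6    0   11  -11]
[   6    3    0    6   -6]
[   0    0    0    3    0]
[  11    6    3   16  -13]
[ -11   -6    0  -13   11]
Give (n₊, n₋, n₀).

Answer: (3, 2, 0)

Derivation:
step 0: pivot 13 → sign +
step 1: pivot 3/13 → sign +
step 2: pivot 3 → sign +
step 3: pivot -3 → sign −
step 4: pivot -2 → sign −
signature = (3, 2, 0)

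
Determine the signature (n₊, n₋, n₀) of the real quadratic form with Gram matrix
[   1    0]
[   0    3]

Answer: (2, 0, 0)

Derivation:
step 0: pivot 1 → sign +
step 1: pivot 3 → sign +
signature = (2, 0, 0)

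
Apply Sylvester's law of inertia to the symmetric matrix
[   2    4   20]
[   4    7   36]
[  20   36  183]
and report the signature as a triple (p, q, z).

step 0: pivot 2 → sign +
step 1: pivot -1 → sign −
step 2: pivot -1 → sign −
signature = (1, 2, 0)

Answer: (1, 2, 0)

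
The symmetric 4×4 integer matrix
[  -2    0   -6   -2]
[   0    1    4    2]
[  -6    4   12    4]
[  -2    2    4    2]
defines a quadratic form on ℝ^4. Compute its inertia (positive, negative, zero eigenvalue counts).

step 0: pivot -2 → sign −
step 1: pivot 1 → sign +
step 2: pivot 14 → sign +
step 3: pivot -2/7 → sign −
signature = (2, 2, 0)

Answer: (2, 2, 0)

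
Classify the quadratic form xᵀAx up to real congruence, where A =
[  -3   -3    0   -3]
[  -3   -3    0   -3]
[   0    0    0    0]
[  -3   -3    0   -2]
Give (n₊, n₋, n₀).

step 0: pivot -3 → sign −
step 1: pivot 1 → sign +
step 2: row/col 2 already zero → sign 0
step 3: row/col 3 already zero → sign 0
signature = (1, 1, 2)

Answer: (1, 1, 2)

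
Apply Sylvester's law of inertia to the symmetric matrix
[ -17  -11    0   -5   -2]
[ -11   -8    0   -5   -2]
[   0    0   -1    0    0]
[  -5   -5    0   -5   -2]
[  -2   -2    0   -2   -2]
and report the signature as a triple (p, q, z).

step 0: pivot -17 → sign −
step 1: pivot -15/17 → sign −
step 2: pivot -1 → sign −
step 3: pivot -6/5 → sign −
step 4: row/col 4 already zero → sign 0
signature = (0, 4, 1)

Answer: (0, 4, 1)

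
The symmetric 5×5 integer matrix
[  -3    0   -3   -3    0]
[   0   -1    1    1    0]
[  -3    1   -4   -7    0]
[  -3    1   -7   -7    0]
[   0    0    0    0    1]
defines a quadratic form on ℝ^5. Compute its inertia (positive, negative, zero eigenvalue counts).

step 0: pivot -3 → sign −
step 1: pivot -1 → sign −
step 2: pivot -3 → sign −
step 3: pivot 3 → sign +
step 4: pivot 1 → sign +
signature = (2, 3, 0)

Answer: (2, 3, 0)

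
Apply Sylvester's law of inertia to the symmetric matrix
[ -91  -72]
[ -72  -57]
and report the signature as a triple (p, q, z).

step 0: pivot -91 → sign −
step 1: pivot -3/91 → sign −
signature = (0, 2, 0)

Answer: (0, 2, 0)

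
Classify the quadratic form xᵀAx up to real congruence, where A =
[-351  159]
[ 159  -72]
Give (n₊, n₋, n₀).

step 0: pivot -351 → sign −
step 1: pivot 1/39 → sign +
signature = (1, 1, 0)

Answer: (1, 1, 0)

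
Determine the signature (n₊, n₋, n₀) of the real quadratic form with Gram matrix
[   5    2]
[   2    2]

step 0: pivot 5 → sign +
step 1: pivot 6/5 → sign +
signature = (2, 0, 0)

Answer: (2, 0, 0)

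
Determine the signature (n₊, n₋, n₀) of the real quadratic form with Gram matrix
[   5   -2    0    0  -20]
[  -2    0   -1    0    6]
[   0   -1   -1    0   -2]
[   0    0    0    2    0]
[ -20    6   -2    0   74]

step 0: pivot 5 → sign +
step 1: pivot -4/5 → sign −
step 2: pivot 1/4 → sign +
step 3: pivot 2 → sign +
step 4: pivot -2 → sign −
signature = (3, 2, 0)

Answer: (3, 2, 0)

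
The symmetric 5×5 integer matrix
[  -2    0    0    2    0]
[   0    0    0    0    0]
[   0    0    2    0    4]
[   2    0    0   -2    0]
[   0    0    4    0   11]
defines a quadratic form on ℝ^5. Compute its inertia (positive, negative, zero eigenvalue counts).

Answer: (2, 1, 2)

Derivation:
step 0: pivot -2 → sign −
step 1: pivot 2 → sign +
step 2: pivot 3 → sign +
step 3: row/col 3 already zero → sign 0
step 4: row/col 4 already zero → sign 0
signature = (2, 1, 2)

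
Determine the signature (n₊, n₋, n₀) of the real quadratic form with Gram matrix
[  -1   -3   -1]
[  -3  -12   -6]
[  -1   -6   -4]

Answer: (0, 2, 1)

Derivation:
step 0: pivot -1 → sign −
step 1: pivot -3 → sign −
step 2: row/col 2 already zero → sign 0
signature = (0, 2, 1)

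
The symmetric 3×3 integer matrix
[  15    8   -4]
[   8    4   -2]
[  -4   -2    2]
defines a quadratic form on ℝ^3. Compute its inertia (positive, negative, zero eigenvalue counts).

step 0: pivot 15 → sign +
step 1: pivot -4/15 → sign −
step 2: pivot 1 → sign +
signature = (2, 1, 0)

Answer: (2, 1, 0)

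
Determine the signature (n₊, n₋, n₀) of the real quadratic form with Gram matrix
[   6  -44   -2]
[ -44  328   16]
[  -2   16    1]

step 0: pivot 6 → sign +
step 1: pivot 16/3 → sign +
step 2: row/col 2 already zero → sign 0
signature = (2, 0, 1)

Answer: (2, 0, 1)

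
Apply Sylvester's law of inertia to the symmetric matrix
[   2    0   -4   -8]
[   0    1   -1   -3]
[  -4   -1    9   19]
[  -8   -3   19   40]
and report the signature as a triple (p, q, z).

Answer: (2, 1, 1)

Derivation:
step 0: pivot 2 → sign +
step 1: pivot 1 → sign +
step 2: pivot -1 → sign −
step 3: row/col 3 already zero → sign 0
signature = (2, 1, 1)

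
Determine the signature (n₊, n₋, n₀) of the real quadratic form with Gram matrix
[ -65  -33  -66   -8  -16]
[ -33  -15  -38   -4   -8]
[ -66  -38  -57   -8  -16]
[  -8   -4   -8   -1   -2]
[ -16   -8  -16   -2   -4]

step 0: pivot -65 → sign −
step 1: pivot 114/65 → sign +
step 2: pivot -85/57 → sign −
step 3: pivot 3/85 → sign +
step 4: row/col 4 already zero → sign 0
signature = (2, 2, 1)

Answer: (2, 2, 1)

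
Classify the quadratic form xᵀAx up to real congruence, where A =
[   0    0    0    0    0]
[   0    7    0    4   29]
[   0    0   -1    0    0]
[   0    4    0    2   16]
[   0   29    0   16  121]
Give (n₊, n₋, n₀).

step 0: pivot 7 → sign +
step 1: pivot -1 → sign −
step 2: pivot -2/7 → sign −
step 3: pivot 2 → sign +
step 4: row/col 4 already zero → sign 0
signature = (2, 2, 1)

Answer: (2, 2, 1)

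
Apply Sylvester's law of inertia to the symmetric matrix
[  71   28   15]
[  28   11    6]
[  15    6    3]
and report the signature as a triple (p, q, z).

step 0: pivot 71 → sign +
step 1: pivot -3/71 → sign −
step 2: row/col 2 already zero → sign 0
signature = (1, 1, 1)

Answer: (1, 1, 1)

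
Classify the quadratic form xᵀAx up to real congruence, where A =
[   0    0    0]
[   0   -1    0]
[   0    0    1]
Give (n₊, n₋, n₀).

step 0: pivot -1 → sign −
step 1: pivot 1 → sign +
step 2: row/col 2 already zero → sign 0
signature = (1, 1, 1)

Answer: (1, 1, 1)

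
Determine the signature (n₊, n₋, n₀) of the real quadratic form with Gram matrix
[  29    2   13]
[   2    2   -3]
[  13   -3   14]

Answer: (3, 0, 0)

Derivation:
step 0: pivot 29 → sign +
step 1: pivot 54/29 → sign +
step 2: pivot 1/54 → sign +
signature = (3, 0, 0)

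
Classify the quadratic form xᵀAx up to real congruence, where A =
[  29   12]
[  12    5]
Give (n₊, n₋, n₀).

step 0: pivot 29 → sign +
step 1: pivot 1/29 → sign +
signature = (2, 0, 0)

Answer: (2, 0, 0)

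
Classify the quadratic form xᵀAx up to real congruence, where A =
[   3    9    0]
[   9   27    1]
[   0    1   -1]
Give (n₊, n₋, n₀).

Answer: (2, 1, 0)

Derivation:
step 0: pivot 3 → sign +
step 1: pivot -1 → sign −
step 2: pivot 1 → sign +
signature = (2, 1, 0)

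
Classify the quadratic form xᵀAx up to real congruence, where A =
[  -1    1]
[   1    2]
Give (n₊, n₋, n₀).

step 0: pivot -1 → sign −
step 1: pivot 3 → sign +
signature = (1, 1, 0)

Answer: (1, 1, 0)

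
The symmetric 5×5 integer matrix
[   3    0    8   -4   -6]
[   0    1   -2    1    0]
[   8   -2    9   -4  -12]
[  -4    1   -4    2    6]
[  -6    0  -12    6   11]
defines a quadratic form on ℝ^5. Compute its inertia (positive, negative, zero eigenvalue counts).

step 0: pivot 3 → sign +
step 1: pivot 1 → sign +
step 2: pivot -49/3 → sign −
step 3: pivot 13/49 → sign +
step 4: pivot -1/13 → sign −
signature = (3, 2, 0)

Answer: (3, 2, 0)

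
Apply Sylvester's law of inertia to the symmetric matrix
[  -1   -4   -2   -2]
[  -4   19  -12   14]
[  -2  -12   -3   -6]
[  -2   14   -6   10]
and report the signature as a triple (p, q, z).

step 0: pivot -1 → sign −
step 1: pivot 35 → sign +
step 2: pivot 19/35 → sign +
step 3: pivot -6/19 → sign −
signature = (2, 2, 0)

Answer: (2, 2, 0)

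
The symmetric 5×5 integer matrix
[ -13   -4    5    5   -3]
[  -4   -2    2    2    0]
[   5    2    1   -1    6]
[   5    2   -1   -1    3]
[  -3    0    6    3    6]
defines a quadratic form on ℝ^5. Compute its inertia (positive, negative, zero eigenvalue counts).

step 0: pivot -13 → sign −
step 1: pivot -10/13 → sign −
step 2: pivot 16/5 → sign +
step 3: pivot 3/4 → sign +
step 4: pivot -3/2 → sign −
signature = (2, 3, 0)

Answer: (2, 3, 0)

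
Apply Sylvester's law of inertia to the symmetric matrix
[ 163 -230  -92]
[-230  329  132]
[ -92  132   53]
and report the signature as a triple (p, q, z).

Answer: (3, 0, 0)

Derivation:
step 0: pivot 163 → sign +
step 1: pivot 727/163 → sign +
step 2: pivot 3/727 → sign +
signature = (3, 0, 0)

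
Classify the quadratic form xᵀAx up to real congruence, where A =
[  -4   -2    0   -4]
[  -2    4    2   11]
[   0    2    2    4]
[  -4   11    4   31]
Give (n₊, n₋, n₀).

Answer: (2, 1, 1)

Derivation:
step 0: pivot -4 → sign −
step 1: pivot 5 → sign +
step 2: pivot 6/5 → sign +
step 3: row/col 3 already zero → sign 0
signature = (2, 1, 1)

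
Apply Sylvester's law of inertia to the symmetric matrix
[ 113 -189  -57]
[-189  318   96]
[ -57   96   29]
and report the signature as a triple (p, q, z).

Answer: (3, 0, 0)

Derivation:
step 0: pivot 113 → sign +
step 1: pivot 213/113 → sign +
step 2: pivot 1/71 → sign +
signature = (3, 0, 0)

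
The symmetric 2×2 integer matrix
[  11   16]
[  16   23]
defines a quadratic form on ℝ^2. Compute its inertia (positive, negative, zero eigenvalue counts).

step 0: pivot 11 → sign +
step 1: pivot -3/11 → sign −
signature = (1, 1, 0)

Answer: (1, 1, 0)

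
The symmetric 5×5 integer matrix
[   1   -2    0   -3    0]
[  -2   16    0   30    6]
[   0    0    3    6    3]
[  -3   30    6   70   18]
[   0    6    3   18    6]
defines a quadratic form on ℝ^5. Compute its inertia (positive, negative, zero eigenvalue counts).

step 0: pivot 1 → sign +
step 1: pivot 12 → sign +
step 2: pivot 3 → sign +
step 3: pivot 1 → sign +
step 4: row/col 4 already zero → sign 0
signature = (4, 0, 1)

Answer: (4, 0, 1)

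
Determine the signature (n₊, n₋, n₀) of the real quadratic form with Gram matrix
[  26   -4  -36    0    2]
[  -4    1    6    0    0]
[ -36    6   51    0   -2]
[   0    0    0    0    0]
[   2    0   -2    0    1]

Answer: (4, 0, 1)

Derivation:
step 0: pivot 26 → sign +
step 1: pivot 5/13 → sign +
step 2: pivot 3/5 → sign +
step 3: pivot 1/3 → sign +
step 4: row/col 4 already zero → sign 0
signature = (4, 0, 1)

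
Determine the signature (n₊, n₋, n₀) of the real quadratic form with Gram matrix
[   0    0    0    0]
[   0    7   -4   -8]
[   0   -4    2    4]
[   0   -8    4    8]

step 0: pivot 7 → sign +
step 1: pivot -2/7 → sign −
step 2: row/col 2 already zero → sign 0
step 3: row/col 3 already zero → sign 0
signature = (1, 1, 2)

Answer: (1, 1, 2)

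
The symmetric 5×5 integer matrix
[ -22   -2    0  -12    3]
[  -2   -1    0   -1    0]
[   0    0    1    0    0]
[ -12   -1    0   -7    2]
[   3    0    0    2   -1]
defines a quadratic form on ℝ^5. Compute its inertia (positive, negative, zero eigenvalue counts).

step 0: pivot -22 → sign −
step 1: pivot -9/11 → sign −
step 2: pivot 1 → sign +
step 3: pivot -4/9 → sign −
step 4: pivot -1/4 → sign −
signature = (1, 4, 0)

Answer: (1, 4, 0)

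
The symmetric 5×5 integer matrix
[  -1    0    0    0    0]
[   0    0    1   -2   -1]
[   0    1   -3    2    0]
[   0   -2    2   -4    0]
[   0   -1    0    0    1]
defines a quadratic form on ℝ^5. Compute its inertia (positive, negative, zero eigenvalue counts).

step 0: pivot -1 → sign −
step 1: pivot -3 → sign −
step 2: pivot 1/3 → sign +
step 3: pivot -8 → sign −
step 4: row/col 4 already zero → sign 0
signature = (1, 3, 1)

Answer: (1, 3, 1)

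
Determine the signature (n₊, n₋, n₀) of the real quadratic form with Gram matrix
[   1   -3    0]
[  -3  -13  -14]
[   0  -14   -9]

Answer: (1, 2, 0)

Derivation:
step 0: pivot 1 → sign +
step 1: pivot -22 → sign −
step 2: pivot -1/11 → sign −
signature = (1, 2, 0)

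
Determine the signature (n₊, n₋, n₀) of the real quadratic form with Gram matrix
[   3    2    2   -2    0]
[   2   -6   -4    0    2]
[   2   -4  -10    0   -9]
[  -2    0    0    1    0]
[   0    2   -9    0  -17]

step 0: pivot 3 → sign +
step 1: pivot -22/3 → sign −
step 2: pivot -82/11 → sign −
step 3: pivot -3/41 → sign −
step 4: pivot -3/2 → sign −
signature = (1, 4, 0)

Answer: (1, 4, 0)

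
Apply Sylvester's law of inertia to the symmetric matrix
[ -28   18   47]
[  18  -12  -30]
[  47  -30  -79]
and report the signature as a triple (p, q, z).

Answer: (0, 2, 1)

Derivation:
step 0: pivot -28 → sign −
step 1: pivot -3/7 → sign −
step 2: row/col 2 already zero → sign 0
signature = (0, 2, 1)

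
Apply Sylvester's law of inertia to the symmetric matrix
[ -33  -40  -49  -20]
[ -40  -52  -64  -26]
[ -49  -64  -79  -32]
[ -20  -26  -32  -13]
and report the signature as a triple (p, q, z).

step 0: pivot -33 → sign −
step 1: pivot -116/33 → sign −
step 2: pivot -6/29 → sign −
step 3: row/col 3 already zero → sign 0
signature = (0, 3, 1)

Answer: (0, 3, 1)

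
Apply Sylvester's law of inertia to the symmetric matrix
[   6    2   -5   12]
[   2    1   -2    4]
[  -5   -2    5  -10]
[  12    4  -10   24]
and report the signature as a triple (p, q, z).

Answer: (3, 0, 1)

Derivation:
step 0: pivot 6 → sign +
step 1: pivot 1/3 → sign +
step 2: pivot 1/2 → sign +
step 3: row/col 3 already zero → sign 0
signature = (3, 0, 1)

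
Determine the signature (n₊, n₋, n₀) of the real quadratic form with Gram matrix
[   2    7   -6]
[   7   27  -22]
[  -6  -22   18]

step 0: pivot 2 → sign +
step 1: pivot 5/2 → sign +
step 2: pivot -2/5 → sign −
signature = (2, 1, 0)

Answer: (2, 1, 0)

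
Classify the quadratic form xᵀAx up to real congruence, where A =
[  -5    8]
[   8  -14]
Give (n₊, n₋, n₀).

Answer: (0, 2, 0)

Derivation:
step 0: pivot -5 → sign −
step 1: pivot -6/5 → sign −
signature = (0, 2, 0)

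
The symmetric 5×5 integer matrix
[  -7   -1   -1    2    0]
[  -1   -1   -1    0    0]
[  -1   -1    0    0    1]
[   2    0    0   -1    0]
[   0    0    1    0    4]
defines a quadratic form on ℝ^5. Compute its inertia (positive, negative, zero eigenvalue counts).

step 0: pivot -7 → sign −
step 1: pivot -6/7 → sign −
step 2: pivot 1 → sign +
step 3: pivot -1/3 → sign −
step 4: pivot 3 → sign +
signature = (2, 3, 0)

Answer: (2, 3, 0)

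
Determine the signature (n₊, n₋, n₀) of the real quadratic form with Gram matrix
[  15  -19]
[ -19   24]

step 0: pivot 15 → sign +
step 1: pivot -1/15 → sign −
signature = (1, 1, 0)

Answer: (1, 1, 0)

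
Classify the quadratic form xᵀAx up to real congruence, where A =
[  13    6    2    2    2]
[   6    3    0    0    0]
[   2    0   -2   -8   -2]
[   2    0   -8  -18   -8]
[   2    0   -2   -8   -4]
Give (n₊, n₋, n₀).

Answer: (3, 2, 0)

Derivation:
step 0: pivot 13 → sign +
step 1: pivot 3/13 → sign +
step 2: pivot -6 → sign −
step 3: pivot 2 → sign +
step 4: pivot -2 → sign −
signature = (3, 2, 0)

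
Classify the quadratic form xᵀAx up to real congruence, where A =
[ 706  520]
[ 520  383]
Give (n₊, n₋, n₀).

Answer: (1, 1, 0)

Derivation:
step 0: pivot 706 → sign +
step 1: pivot -1/353 → sign −
signature = (1, 1, 0)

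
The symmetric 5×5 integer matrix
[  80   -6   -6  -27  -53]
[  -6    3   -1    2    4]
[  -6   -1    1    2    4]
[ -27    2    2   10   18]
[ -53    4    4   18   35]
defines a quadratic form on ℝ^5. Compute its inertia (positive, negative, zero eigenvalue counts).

step 0: pivot 80 → sign +
step 1: pivot 51/20 → sign +
step 2: pivot -14/51 → sign −
step 3: pivot 25/28 → sign +
step 4: pivot -3/25 → sign −
signature = (3, 2, 0)

Answer: (3, 2, 0)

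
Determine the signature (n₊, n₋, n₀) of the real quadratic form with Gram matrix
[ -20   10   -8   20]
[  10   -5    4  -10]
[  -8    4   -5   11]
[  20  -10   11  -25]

Answer: (0, 2, 2)

Derivation:
step 0: pivot -20 → sign −
step 1: pivot -9/5 → sign −
step 2: row/col 2 already zero → sign 0
step 3: row/col 3 already zero → sign 0
signature = (0, 2, 2)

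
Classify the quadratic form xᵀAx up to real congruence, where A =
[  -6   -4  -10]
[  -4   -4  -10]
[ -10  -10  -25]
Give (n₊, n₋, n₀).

step 0: pivot -6 → sign −
step 1: pivot -4/3 → sign −
step 2: row/col 2 already zero → sign 0
signature = (0, 2, 1)

Answer: (0, 2, 1)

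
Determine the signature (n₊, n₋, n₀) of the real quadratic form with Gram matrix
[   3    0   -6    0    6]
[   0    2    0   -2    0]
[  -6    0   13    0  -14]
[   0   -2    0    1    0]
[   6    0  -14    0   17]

step 0: pivot 3 → sign +
step 1: pivot 2 → sign +
step 2: pivot 1 → sign +
step 3: pivot -1 → sign −
step 4: pivot 1 → sign +
signature = (4, 1, 0)

Answer: (4, 1, 0)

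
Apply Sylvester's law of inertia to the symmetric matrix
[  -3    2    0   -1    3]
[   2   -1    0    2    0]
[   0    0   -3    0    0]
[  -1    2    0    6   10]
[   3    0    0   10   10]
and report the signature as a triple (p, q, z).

Answer: (2, 2, 1)

Derivation:
step 0: pivot -3 → sign −
step 1: pivot 1/3 → sign +
step 2: pivot -3 → sign −
step 3: pivot 1 → sign +
step 4: row/col 4 already zero → sign 0
signature = (2, 2, 1)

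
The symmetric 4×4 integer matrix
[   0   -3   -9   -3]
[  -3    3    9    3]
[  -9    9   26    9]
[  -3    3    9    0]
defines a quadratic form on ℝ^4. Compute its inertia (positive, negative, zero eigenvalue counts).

Answer: (1, 3, 0)

Derivation:
step 0: pivot 3 → sign +
step 1: pivot -3 → sign −
step 2: pivot -1 → sign −
step 3: pivot -3 → sign −
signature = (1, 3, 0)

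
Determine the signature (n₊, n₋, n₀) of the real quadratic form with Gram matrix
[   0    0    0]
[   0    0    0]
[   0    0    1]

step 0: pivot 1 → sign +
step 1: row/col 1 already zero → sign 0
step 2: row/col 2 already zero → sign 0
signature = (1, 0, 2)

Answer: (1, 0, 2)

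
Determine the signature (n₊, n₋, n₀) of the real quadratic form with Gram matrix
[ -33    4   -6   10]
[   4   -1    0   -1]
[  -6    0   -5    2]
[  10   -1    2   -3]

step 0: pivot -33 → sign −
step 1: pivot -17/33 → sign −
step 2: pivot -49/17 → sign −
step 3: pivot 6/49 → sign +
signature = (1, 3, 0)

Answer: (1, 3, 0)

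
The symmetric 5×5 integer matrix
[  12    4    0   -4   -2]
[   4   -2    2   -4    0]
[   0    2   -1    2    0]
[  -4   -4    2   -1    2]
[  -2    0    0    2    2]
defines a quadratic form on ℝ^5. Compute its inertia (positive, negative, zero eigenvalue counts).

Answer: (3, 2, 0)

Derivation:
step 0: pivot 12 → sign +
step 1: pivot -10/3 → sign −
step 2: pivot 1/5 → sign +
step 3: pivot -1 → sign −
step 4: pivot 1 → sign +
signature = (3, 2, 0)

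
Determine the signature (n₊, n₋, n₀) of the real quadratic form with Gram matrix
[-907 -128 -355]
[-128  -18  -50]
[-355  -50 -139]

Answer: (1, 2, 0)

Derivation:
step 0: pivot -907 → sign −
step 1: pivot 58/907 → sign +
step 2: pivot -6/29 → sign −
signature = (1, 2, 0)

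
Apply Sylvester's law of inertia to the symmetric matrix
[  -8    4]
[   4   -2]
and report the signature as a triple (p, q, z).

step 0: pivot -8 → sign −
step 1: row/col 1 already zero → sign 0
signature = (0, 1, 1)

Answer: (0, 1, 1)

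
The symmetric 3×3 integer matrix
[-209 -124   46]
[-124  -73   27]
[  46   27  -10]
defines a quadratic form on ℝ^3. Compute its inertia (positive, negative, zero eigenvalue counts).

step 0: pivot -209 → sign −
step 1: pivot 119/209 → sign +
step 2: pivot -3/119 → sign −
signature = (1, 2, 0)

Answer: (1, 2, 0)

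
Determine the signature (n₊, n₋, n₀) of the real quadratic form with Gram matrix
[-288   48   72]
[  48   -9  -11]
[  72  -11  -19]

step 0: pivot -288 → sign −
step 1: pivot -1 → sign −
step 2: row/col 2 already zero → sign 0
signature = (0, 2, 1)

Answer: (0, 2, 1)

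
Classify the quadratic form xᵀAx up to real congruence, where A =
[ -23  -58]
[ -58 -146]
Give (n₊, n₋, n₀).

step 0: pivot -23 → sign −
step 1: pivot 6/23 → sign +
signature = (1, 1, 0)

Answer: (1, 1, 0)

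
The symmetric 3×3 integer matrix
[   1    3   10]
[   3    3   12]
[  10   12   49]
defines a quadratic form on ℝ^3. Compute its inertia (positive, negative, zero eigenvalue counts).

step 0: pivot 1 → sign +
step 1: pivot -6 → sign −
step 2: pivot 3 → sign +
signature = (2, 1, 0)

Answer: (2, 1, 0)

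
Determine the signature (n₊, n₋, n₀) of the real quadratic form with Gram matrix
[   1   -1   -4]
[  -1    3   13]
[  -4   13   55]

step 0: pivot 1 → sign +
step 1: pivot 2 → sign +
step 2: pivot -3/2 → sign −
signature = (2, 1, 0)

Answer: (2, 1, 0)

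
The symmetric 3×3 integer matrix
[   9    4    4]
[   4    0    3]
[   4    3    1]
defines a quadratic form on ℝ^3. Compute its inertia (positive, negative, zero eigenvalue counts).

Answer: (2, 1, 0)

Derivation:
step 0: pivot 9 → sign +
step 1: pivot -16/9 → sign −
step 2: pivot 1/16 → sign +
signature = (2, 1, 0)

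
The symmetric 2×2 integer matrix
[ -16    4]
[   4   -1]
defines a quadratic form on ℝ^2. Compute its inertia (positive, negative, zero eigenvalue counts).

step 0: pivot -16 → sign −
step 1: row/col 1 already zero → sign 0
signature = (0, 1, 1)

Answer: (0, 1, 1)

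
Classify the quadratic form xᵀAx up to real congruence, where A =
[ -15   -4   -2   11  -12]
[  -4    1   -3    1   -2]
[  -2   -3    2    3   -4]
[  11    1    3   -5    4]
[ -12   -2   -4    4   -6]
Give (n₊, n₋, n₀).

step 0: pivot -15 → sign −
step 1: pivot 31/15 → sign +
step 2: pivot -21/31 → sign −
step 3: pivot 15/7 → sign +
step 4: pivot 6/5 → sign +
signature = (3, 2, 0)

Answer: (3, 2, 0)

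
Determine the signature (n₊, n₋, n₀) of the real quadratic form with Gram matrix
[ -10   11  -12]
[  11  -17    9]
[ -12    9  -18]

Answer: (0, 2, 1)

Derivation:
step 0: pivot -10 → sign −
step 1: pivot -49/10 → sign −
step 2: row/col 2 already zero → sign 0
signature = (0, 2, 1)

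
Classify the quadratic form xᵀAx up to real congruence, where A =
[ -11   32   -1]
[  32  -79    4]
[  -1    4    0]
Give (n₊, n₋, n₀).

step 0: pivot -11 → sign −
step 1: pivot 155/11 → sign +
step 2: pivot 1/155 → sign +
signature = (2, 1, 0)

Answer: (2, 1, 0)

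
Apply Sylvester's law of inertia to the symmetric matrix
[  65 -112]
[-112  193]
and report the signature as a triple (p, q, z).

step 0: pivot 65 → sign +
step 1: pivot 1/65 → sign +
signature = (2, 0, 0)

Answer: (2, 0, 0)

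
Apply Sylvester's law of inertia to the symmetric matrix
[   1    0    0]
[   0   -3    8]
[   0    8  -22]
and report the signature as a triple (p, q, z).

Answer: (1, 2, 0)

Derivation:
step 0: pivot 1 → sign +
step 1: pivot -3 → sign −
step 2: pivot -2/3 → sign −
signature = (1, 2, 0)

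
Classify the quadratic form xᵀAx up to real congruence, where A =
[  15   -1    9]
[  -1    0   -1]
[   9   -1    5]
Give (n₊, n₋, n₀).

Answer: (2, 1, 0)

Derivation:
step 0: pivot 15 → sign +
step 1: pivot -1/15 → sign −
step 2: pivot 2 → sign +
signature = (2, 1, 0)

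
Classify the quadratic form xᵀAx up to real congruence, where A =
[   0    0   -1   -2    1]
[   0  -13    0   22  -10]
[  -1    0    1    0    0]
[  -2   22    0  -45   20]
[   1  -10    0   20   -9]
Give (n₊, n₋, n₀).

Answer: (1, 3, 1)

Derivation:
step 0: pivot -13 → sign −
step 1: pivot 1 → sign +
step 2: pivot -1 → sign −
step 3: pivot -49/13 → sign −
step 4: row/col 4 already zero → sign 0
signature = (1, 3, 1)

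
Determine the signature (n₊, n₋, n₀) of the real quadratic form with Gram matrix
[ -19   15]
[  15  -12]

step 0: pivot -19 → sign −
step 1: pivot -3/19 → sign −
signature = (0, 2, 0)

Answer: (0, 2, 0)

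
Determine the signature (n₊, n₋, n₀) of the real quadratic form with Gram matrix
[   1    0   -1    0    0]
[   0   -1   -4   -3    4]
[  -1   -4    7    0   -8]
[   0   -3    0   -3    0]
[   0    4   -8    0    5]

Answer: (2, 3, 0)

Derivation:
step 0: pivot 1 → sign +
step 1: pivot -1 → sign −
step 2: pivot 22 → sign +
step 3: pivot -6/11 → sign −
step 4: pivot -3 → sign −
signature = (2, 3, 0)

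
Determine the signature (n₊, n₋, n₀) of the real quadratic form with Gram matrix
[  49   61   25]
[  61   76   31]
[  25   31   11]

Answer: (2, 1, 0)

Derivation:
step 0: pivot 49 → sign +
step 1: pivot 3/49 → sign +
step 2: pivot -2 → sign −
signature = (2, 1, 0)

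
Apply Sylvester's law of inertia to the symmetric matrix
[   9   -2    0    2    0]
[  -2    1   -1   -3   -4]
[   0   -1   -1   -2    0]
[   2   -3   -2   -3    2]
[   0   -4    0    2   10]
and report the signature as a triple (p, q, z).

step 0: pivot 9 → sign +
step 1: pivot 5/9 → sign +
step 2: pivot -14/5 → sign −
step 3: pivot 5/14 → sign +
step 4: pivot -6/5 → sign −
signature = (3, 2, 0)

Answer: (3, 2, 0)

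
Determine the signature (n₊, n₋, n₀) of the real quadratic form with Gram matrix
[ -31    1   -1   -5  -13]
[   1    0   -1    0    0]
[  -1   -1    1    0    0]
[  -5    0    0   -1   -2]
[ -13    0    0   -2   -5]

step 0: pivot -31 → sign −
step 1: pivot 1/31 → sign +
step 2: pivot -32 → sign −
step 3: pivot -7/32 → sign −
step 4: pivot 2/7 → sign +
signature = (2, 3, 0)

Answer: (2, 3, 0)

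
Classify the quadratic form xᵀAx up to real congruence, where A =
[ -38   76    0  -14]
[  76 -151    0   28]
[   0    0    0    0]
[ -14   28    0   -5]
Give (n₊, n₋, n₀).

Answer: (2, 1, 1)

Derivation:
step 0: pivot -38 → sign −
step 1: pivot 1 → sign +
step 2: pivot 3/19 → sign +
step 3: row/col 3 already zero → sign 0
signature = (2, 1, 1)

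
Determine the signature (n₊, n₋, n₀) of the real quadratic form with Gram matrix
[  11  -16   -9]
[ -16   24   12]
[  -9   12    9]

step 0: pivot 11 → sign +
step 1: pivot 8/11 → sign +
step 2: row/col 2 already zero → sign 0
signature = (2, 0, 1)

Answer: (2, 0, 1)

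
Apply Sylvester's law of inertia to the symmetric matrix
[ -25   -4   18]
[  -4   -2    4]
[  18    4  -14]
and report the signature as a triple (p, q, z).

step 0: pivot -25 → sign −
step 1: pivot -34/25 → sign −
step 2: pivot -2/17 → sign −
signature = (0, 3, 0)

Answer: (0, 3, 0)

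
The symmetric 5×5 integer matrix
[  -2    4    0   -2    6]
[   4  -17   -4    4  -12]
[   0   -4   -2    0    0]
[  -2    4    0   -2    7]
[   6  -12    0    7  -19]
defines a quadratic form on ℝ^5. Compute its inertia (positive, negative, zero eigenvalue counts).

Answer: (1, 4, 0)

Derivation:
step 0: pivot -2 → sign −
step 1: pivot -9 → sign −
step 2: pivot -2/9 → sign −
step 3: pivot -1 → sign −
step 4: pivot 1 → sign +
signature = (1, 4, 0)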